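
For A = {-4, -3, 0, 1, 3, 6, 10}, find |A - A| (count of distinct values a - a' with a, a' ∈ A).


A - A = {a - a' : a, a' ∈ A}; |A| = 7.
Bounds: 2|A|-1 ≤ |A - A| ≤ |A|² - |A| + 1, i.e. 13 ≤ |A - A| ≤ 43.
Note: 0 ∈ A - A always (from a - a). The set is symmetric: if d ∈ A - A then -d ∈ A - A.
Enumerate nonzero differences d = a - a' with a > a' (then include -d):
Positive differences: {1, 2, 3, 4, 5, 6, 7, 9, 10, 13, 14}
Full difference set: {0} ∪ (positive diffs) ∪ (negative diffs).
|A - A| = 1 + 2·11 = 23 (matches direct enumeration: 23).

|A - A| = 23


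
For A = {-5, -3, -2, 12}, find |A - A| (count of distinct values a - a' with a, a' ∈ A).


A - A = {a - a' : a, a' ∈ A}; |A| = 4.
Bounds: 2|A|-1 ≤ |A - A| ≤ |A|² - |A| + 1, i.e. 7 ≤ |A - A| ≤ 13.
Note: 0 ∈ A - A always (from a - a). The set is symmetric: if d ∈ A - A then -d ∈ A - A.
Enumerate nonzero differences d = a - a' with a > a' (then include -d):
Positive differences: {1, 2, 3, 14, 15, 17}
Full difference set: {0} ∪ (positive diffs) ∪ (negative diffs).
|A - A| = 1 + 2·6 = 13 (matches direct enumeration: 13).

|A - A| = 13


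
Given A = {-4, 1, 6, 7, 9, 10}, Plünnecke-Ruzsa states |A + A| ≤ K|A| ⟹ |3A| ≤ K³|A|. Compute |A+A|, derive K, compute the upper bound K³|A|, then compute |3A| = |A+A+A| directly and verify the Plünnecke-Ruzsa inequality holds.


|A| = 6.
Step 1: Compute A + A by enumerating all 36 pairs.
A + A = {-8, -3, 2, 3, 5, 6, 7, 8, 10, 11, 12, 13, 14, 15, 16, 17, 18, 19, 20}, so |A + A| = 19.
Step 2: Doubling constant K = |A + A|/|A| = 19/6 = 19/6 ≈ 3.1667.
Step 3: Plünnecke-Ruzsa gives |3A| ≤ K³·|A| = (3.1667)³ · 6 ≈ 190.5278.
Step 4: Compute 3A = A + A + A directly by enumerating all triples (a,b,c) ∈ A³; |3A| = 33.
Step 5: Check 33 ≤ 190.5278? Yes ✓.

K = 19/6, Plünnecke-Ruzsa bound K³|A| ≈ 190.5278, |3A| = 33, inequality holds.


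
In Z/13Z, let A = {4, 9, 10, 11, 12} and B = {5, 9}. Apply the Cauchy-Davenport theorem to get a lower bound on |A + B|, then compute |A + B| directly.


Cauchy-Davenport: |A + B| ≥ min(p, |A| + |B| - 1) for A, B nonempty in Z/pZ.
|A| = 5, |B| = 2, p = 13.
CD lower bound = min(13, 5 + 2 - 1) = min(13, 6) = 6.
Compute A + B mod 13 directly:
a = 4: 4+5=9, 4+9=0
a = 9: 9+5=1, 9+9=5
a = 10: 10+5=2, 10+9=6
a = 11: 11+5=3, 11+9=7
a = 12: 12+5=4, 12+9=8
A + B = {0, 1, 2, 3, 4, 5, 6, 7, 8, 9}, so |A + B| = 10.
Verify: 10 ≥ 6? Yes ✓.

CD lower bound = 6, actual |A + B| = 10.


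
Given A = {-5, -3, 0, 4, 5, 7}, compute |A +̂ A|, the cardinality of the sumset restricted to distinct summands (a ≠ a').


Restricted sumset: A +̂ A = {a + a' : a ∈ A, a' ∈ A, a ≠ a'}.
Equivalently, take A + A and drop any sum 2a that is achievable ONLY as a + a for a ∈ A (i.e. sums representable only with equal summands).
Enumerate pairs (a, a') with a < a' (symmetric, so each unordered pair gives one sum; this covers all a ≠ a'):
  -5 + -3 = -8
  -5 + 0 = -5
  -5 + 4 = -1
  -5 + 5 = 0
  -5 + 7 = 2
  -3 + 0 = -3
  -3 + 4 = 1
  -3 + 5 = 2
  -3 + 7 = 4
  0 + 4 = 4
  0 + 5 = 5
  0 + 7 = 7
  4 + 5 = 9
  4 + 7 = 11
  5 + 7 = 12
Collected distinct sums: {-8, -5, -3, -1, 0, 1, 2, 4, 5, 7, 9, 11, 12}
|A +̂ A| = 13
(Reference bound: |A +̂ A| ≥ 2|A| - 3 for |A| ≥ 2, with |A| = 6 giving ≥ 9.)

|A +̂ A| = 13


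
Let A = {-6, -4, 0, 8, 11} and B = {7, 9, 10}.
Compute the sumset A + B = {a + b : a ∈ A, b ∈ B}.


A + B = {a + b : a ∈ A, b ∈ B}.
Enumerate all |A|·|B| = 5·3 = 15 pairs (a, b) and collect distinct sums.
a = -6: -6+7=1, -6+9=3, -6+10=4
a = -4: -4+7=3, -4+9=5, -4+10=6
a = 0: 0+7=7, 0+9=9, 0+10=10
a = 8: 8+7=15, 8+9=17, 8+10=18
a = 11: 11+7=18, 11+9=20, 11+10=21
Collecting distinct sums: A + B = {1, 3, 4, 5, 6, 7, 9, 10, 15, 17, 18, 20, 21}
|A + B| = 13

A + B = {1, 3, 4, 5, 6, 7, 9, 10, 15, 17, 18, 20, 21}


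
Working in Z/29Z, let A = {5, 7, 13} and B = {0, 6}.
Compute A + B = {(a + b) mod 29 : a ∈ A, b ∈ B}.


Work in Z/29Z: reduce every sum a + b modulo 29.
Enumerate all 6 pairs:
a = 5: 5+0=5, 5+6=11
a = 7: 7+0=7, 7+6=13
a = 13: 13+0=13, 13+6=19
Distinct residues collected: {5, 7, 11, 13, 19}
|A + B| = 5 (out of 29 total residues).

A + B = {5, 7, 11, 13, 19}


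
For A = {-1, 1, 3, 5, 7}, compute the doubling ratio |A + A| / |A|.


|A| = 5.
Compute A + A by enumerating all 25 pairs.
A + A = {-2, 0, 2, 4, 6, 8, 10, 12, 14}, so |A + A| = 9.
K = |A + A| / |A| = 9/5 (already in lowest terms) ≈ 1.8000.
Reference: AP of size 5 gives K = 9/5 ≈ 1.8000; a fully generic set of size 5 gives K ≈ 3.0000.

|A| = 5, |A + A| = 9, K = 9/5.


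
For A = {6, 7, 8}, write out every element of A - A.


A - A = {a - a' : a, a' ∈ A}.
Compute a - a' for each ordered pair (a, a'):
a = 6: 6-6=0, 6-7=-1, 6-8=-2
a = 7: 7-6=1, 7-7=0, 7-8=-1
a = 8: 8-6=2, 8-7=1, 8-8=0
Collecting distinct values (and noting 0 appears from a-a):
A - A = {-2, -1, 0, 1, 2}
|A - A| = 5

A - A = {-2, -1, 0, 1, 2}


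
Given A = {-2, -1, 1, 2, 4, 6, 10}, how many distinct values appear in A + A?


A + A = {a + a' : a, a' ∈ A}; |A| = 7.
General bounds: 2|A| - 1 ≤ |A + A| ≤ |A|(|A|+1)/2, i.e. 13 ≤ |A + A| ≤ 28.
Lower bound 2|A|-1 is attained iff A is an arithmetic progression.
Enumerate sums a + a' for a ≤ a' (symmetric, so this suffices):
a = -2: -2+-2=-4, -2+-1=-3, -2+1=-1, -2+2=0, -2+4=2, -2+6=4, -2+10=8
a = -1: -1+-1=-2, -1+1=0, -1+2=1, -1+4=3, -1+6=5, -1+10=9
a = 1: 1+1=2, 1+2=3, 1+4=5, 1+6=7, 1+10=11
a = 2: 2+2=4, 2+4=6, 2+6=8, 2+10=12
a = 4: 4+4=8, 4+6=10, 4+10=14
a = 6: 6+6=12, 6+10=16
a = 10: 10+10=20
Distinct sums: {-4, -3, -2, -1, 0, 1, 2, 3, 4, 5, 6, 7, 8, 9, 10, 11, 12, 14, 16, 20}
|A + A| = 20

|A + A| = 20


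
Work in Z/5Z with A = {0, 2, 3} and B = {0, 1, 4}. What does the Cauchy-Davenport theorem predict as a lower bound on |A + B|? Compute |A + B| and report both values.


Cauchy-Davenport: |A + B| ≥ min(p, |A| + |B| - 1) for A, B nonempty in Z/pZ.
|A| = 3, |B| = 3, p = 5.
CD lower bound = min(5, 3 + 3 - 1) = min(5, 5) = 5.
Compute A + B mod 5 directly:
a = 0: 0+0=0, 0+1=1, 0+4=4
a = 2: 2+0=2, 2+1=3, 2+4=1
a = 3: 3+0=3, 3+1=4, 3+4=2
A + B = {0, 1, 2, 3, 4}, so |A + B| = 5.
Verify: 5 ≥ 5? Yes ✓.

CD lower bound = 5, actual |A + B| = 5.


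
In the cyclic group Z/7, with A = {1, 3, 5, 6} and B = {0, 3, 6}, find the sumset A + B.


Work in Z/7Z: reduce every sum a + b modulo 7.
Enumerate all 12 pairs:
a = 1: 1+0=1, 1+3=4, 1+6=0
a = 3: 3+0=3, 3+3=6, 3+6=2
a = 5: 5+0=5, 5+3=1, 5+6=4
a = 6: 6+0=6, 6+3=2, 6+6=5
Distinct residues collected: {0, 1, 2, 3, 4, 5, 6}
|A + B| = 7 (out of 7 total residues).

A + B = {0, 1, 2, 3, 4, 5, 6}


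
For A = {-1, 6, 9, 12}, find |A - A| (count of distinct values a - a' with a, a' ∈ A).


A - A = {a - a' : a, a' ∈ A}; |A| = 4.
Bounds: 2|A|-1 ≤ |A - A| ≤ |A|² - |A| + 1, i.e. 7 ≤ |A - A| ≤ 13.
Note: 0 ∈ A - A always (from a - a). The set is symmetric: if d ∈ A - A then -d ∈ A - A.
Enumerate nonzero differences d = a - a' with a > a' (then include -d):
Positive differences: {3, 6, 7, 10, 13}
Full difference set: {0} ∪ (positive diffs) ∪ (negative diffs).
|A - A| = 1 + 2·5 = 11 (matches direct enumeration: 11).

|A - A| = 11


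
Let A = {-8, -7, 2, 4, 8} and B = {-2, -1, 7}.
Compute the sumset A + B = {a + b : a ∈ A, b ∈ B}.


A + B = {a + b : a ∈ A, b ∈ B}.
Enumerate all |A|·|B| = 5·3 = 15 pairs (a, b) and collect distinct sums.
a = -8: -8+-2=-10, -8+-1=-9, -8+7=-1
a = -7: -7+-2=-9, -7+-1=-8, -7+7=0
a = 2: 2+-2=0, 2+-1=1, 2+7=9
a = 4: 4+-2=2, 4+-1=3, 4+7=11
a = 8: 8+-2=6, 8+-1=7, 8+7=15
Collecting distinct sums: A + B = {-10, -9, -8, -1, 0, 1, 2, 3, 6, 7, 9, 11, 15}
|A + B| = 13

A + B = {-10, -9, -8, -1, 0, 1, 2, 3, 6, 7, 9, 11, 15}


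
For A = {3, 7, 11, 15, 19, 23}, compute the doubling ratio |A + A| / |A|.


|A| = 6.
Compute A + A by enumerating all 36 pairs.
A + A = {6, 10, 14, 18, 22, 26, 30, 34, 38, 42, 46}, so |A + A| = 11.
K = |A + A| / |A| = 11/6 (already in lowest terms) ≈ 1.8333.
Reference: AP of size 6 gives K = 11/6 ≈ 1.8333; a fully generic set of size 6 gives K ≈ 3.5000.

|A| = 6, |A + A| = 11, K = 11/6.


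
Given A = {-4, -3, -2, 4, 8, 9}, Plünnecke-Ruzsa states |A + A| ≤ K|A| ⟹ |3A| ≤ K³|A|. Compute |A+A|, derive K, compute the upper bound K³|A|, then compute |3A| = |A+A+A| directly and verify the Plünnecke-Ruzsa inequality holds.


|A| = 6.
Step 1: Compute A + A by enumerating all 36 pairs.
A + A = {-8, -7, -6, -5, -4, 0, 1, 2, 4, 5, 6, 7, 8, 12, 13, 16, 17, 18}, so |A + A| = 18.
Step 2: Doubling constant K = |A + A|/|A| = 18/6 = 18/6 ≈ 3.0000.
Step 3: Plünnecke-Ruzsa gives |3A| ≤ K³·|A| = (3.0000)³ · 6 ≈ 162.0000.
Step 4: Compute 3A = A + A + A directly by enumerating all triples (a,b,c) ∈ A³; |3A| = 35.
Step 5: Check 35 ≤ 162.0000? Yes ✓.

K = 18/6, Plünnecke-Ruzsa bound K³|A| ≈ 162.0000, |3A| = 35, inequality holds.


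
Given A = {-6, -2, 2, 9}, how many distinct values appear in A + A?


A + A = {a + a' : a, a' ∈ A}; |A| = 4.
General bounds: 2|A| - 1 ≤ |A + A| ≤ |A|(|A|+1)/2, i.e. 7 ≤ |A + A| ≤ 10.
Lower bound 2|A|-1 is attained iff A is an arithmetic progression.
Enumerate sums a + a' for a ≤ a' (symmetric, so this suffices):
a = -6: -6+-6=-12, -6+-2=-8, -6+2=-4, -6+9=3
a = -2: -2+-2=-4, -2+2=0, -2+9=7
a = 2: 2+2=4, 2+9=11
a = 9: 9+9=18
Distinct sums: {-12, -8, -4, 0, 3, 4, 7, 11, 18}
|A + A| = 9

|A + A| = 9


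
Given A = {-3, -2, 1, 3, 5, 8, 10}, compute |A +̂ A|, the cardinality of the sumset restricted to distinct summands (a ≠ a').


Restricted sumset: A +̂ A = {a + a' : a ∈ A, a' ∈ A, a ≠ a'}.
Equivalently, take A + A and drop any sum 2a that is achievable ONLY as a + a for a ∈ A (i.e. sums representable only with equal summands).
Enumerate pairs (a, a') with a < a' (symmetric, so each unordered pair gives one sum; this covers all a ≠ a'):
  -3 + -2 = -5
  -3 + 1 = -2
  -3 + 3 = 0
  -3 + 5 = 2
  -3 + 8 = 5
  -3 + 10 = 7
  -2 + 1 = -1
  -2 + 3 = 1
  -2 + 5 = 3
  -2 + 8 = 6
  -2 + 10 = 8
  1 + 3 = 4
  1 + 5 = 6
  1 + 8 = 9
  1 + 10 = 11
  3 + 5 = 8
  3 + 8 = 11
  3 + 10 = 13
  5 + 8 = 13
  5 + 10 = 15
  8 + 10 = 18
Collected distinct sums: {-5, -2, -1, 0, 1, 2, 3, 4, 5, 6, 7, 8, 9, 11, 13, 15, 18}
|A +̂ A| = 17
(Reference bound: |A +̂ A| ≥ 2|A| - 3 for |A| ≥ 2, with |A| = 7 giving ≥ 11.)

|A +̂ A| = 17


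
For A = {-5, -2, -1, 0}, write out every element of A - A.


A - A = {a - a' : a, a' ∈ A}.
Compute a - a' for each ordered pair (a, a'):
a = -5: -5--5=0, -5--2=-3, -5--1=-4, -5-0=-5
a = -2: -2--5=3, -2--2=0, -2--1=-1, -2-0=-2
a = -1: -1--5=4, -1--2=1, -1--1=0, -1-0=-1
a = 0: 0--5=5, 0--2=2, 0--1=1, 0-0=0
Collecting distinct values (and noting 0 appears from a-a):
A - A = {-5, -4, -3, -2, -1, 0, 1, 2, 3, 4, 5}
|A - A| = 11

A - A = {-5, -4, -3, -2, -1, 0, 1, 2, 3, 4, 5}


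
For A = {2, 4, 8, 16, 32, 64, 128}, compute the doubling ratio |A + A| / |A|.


|A| = 7.
Compute A + A by enumerating all 49 pairs.
A + A = {4, 6, 8, 10, 12, 16, 18, 20, 24, 32, 34, 36, 40, 48, 64, 66, 68, 72, 80, 96, 128, 130, 132, 136, 144, 160, 192, 256}, so |A + A| = 28.
K = |A + A| / |A| = 28/7 = 4/1 ≈ 4.0000.
Reference: AP of size 7 gives K = 13/7 ≈ 1.8571; a fully generic set of size 7 gives K ≈ 4.0000.

|A| = 7, |A + A| = 28, K = 28/7 = 4/1.


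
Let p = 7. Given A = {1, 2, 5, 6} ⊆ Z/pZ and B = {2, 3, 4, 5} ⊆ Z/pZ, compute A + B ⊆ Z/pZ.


Work in Z/7Z: reduce every sum a + b modulo 7.
Enumerate all 16 pairs:
a = 1: 1+2=3, 1+3=4, 1+4=5, 1+5=6
a = 2: 2+2=4, 2+3=5, 2+4=6, 2+5=0
a = 5: 5+2=0, 5+3=1, 5+4=2, 5+5=3
a = 6: 6+2=1, 6+3=2, 6+4=3, 6+5=4
Distinct residues collected: {0, 1, 2, 3, 4, 5, 6}
|A + B| = 7 (out of 7 total residues).

A + B = {0, 1, 2, 3, 4, 5, 6}


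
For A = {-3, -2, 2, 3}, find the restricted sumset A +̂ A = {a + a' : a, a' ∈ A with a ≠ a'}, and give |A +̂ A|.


Restricted sumset: A +̂ A = {a + a' : a ∈ A, a' ∈ A, a ≠ a'}.
Equivalently, take A + A and drop any sum 2a that is achievable ONLY as a + a for a ∈ A (i.e. sums representable only with equal summands).
Enumerate pairs (a, a') with a < a' (symmetric, so each unordered pair gives one sum; this covers all a ≠ a'):
  -3 + -2 = -5
  -3 + 2 = -1
  -3 + 3 = 0
  -2 + 2 = 0
  -2 + 3 = 1
  2 + 3 = 5
Collected distinct sums: {-5, -1, 0, 1, 5}
|A +̂ A| = 5
(Reference bound: |A +̂ A| ≥ 2|A| - 3 for |A| ≥ 2, with |A| = 4 giving ≥ 5.)

|A +̂ A| = 5


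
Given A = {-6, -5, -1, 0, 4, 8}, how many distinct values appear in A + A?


A + A = {a + a' : a, a' ∈ A}; |A| = 6.
General bounds: 2|A| - 1 ≤ |A + A| ≤ |A|(|A|+1)/2, i.e. 11 ≤ |A + A| ≤ 21.
Lower bound 2|A|-1 is attained iff A is an arithmetic progression.
Enumerate sums a + a' for a ≤ a' (symmetric, so this suffices):
a = -6: -6+-6=-12, -6+-5=-11, -6+-1=-7, -6+0=-6, -6+4=-2, -6+8=2
a = -5: -5+-5=-10, -5+-1=-6, -5+0=-5, -5+4=-1, -5+8=3
a = -1: -1+-1=-2, -1+0=-1, -1+4=3, -1+8=7
a = 0: 0+0=0, 0+4=4, 0+8=8
a = 4: 4+4=8, 4+8=12
a = 8: 8+8=16
Distinct sums: {-12, -11, -10, -7, -6, -5, -2, -1, 0, 2, 3, 4, 7, 8, 12, 16}
|A + A| = 16

|A + A| = 16


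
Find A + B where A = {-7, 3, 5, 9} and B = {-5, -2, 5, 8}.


A + B = {a + b : a ∈ A, b ∈ B}.
Enumerate all |A|·|B| = 4·4 = 16 pairs (a, b) and collect distinct sums.
a = -7: -7+-5=-12, -7+-2=-9, -7+5=-2, -7+8=1
a = 3: 3+-5=-2, 3+-2=1, 3+5=8, 3+8=11
a = 5: 5+-5=0, 5+-2=3, 5+5=10, 5+8=13
a = 9: 9+-5=4, 9+-2=7, 9+5=14, 9+8=17
Collecting distinct sums: A + B = {-12, -9, -2, 0, 1, 3, 4, 7, 8, 10, 11, 13, 14, 17}
|A + B| = 14

A + B = {-12, -9, -2, 0, 1, 3, 4, 7, 8, 10, 11, 13, 14, 17}


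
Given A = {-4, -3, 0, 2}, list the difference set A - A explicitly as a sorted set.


A - A = {a - a' : a, a' ∈ A}.
Compute a - a' for each ordered pair (a, a'):
a = -4: -4--4=0, -4--3=-1, -4-0=-4, -4-2=-6
a = -3: -3--4=1, -3--3=0, -3-0=-3, -3-2=-5
a = 0: 0--4=4, 0--3=3, 0-0=0, 0-2=-2
a = 2: 2--4=6, 2--3=5, 2-0=2, 2-2=0
Collecting distinct values (and noting 0 appears from a-a):
A - A = {-6, -5, -4, -3, -2, -1, 0, 1, 2, 3, 4, 5, 6}
|A - A| = 13

A - A = {-6, -5, -4, -3, -2, -1, 0, 1, 2, 3, 4, 5, 6}


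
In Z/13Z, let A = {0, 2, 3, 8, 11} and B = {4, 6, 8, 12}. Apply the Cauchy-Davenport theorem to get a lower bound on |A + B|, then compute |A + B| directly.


Cauchy-Davenport: |A + B| ≥ min(p, |A| + |B| - 1) for A, B nonempty in Z/pZ.
|A| = 5, |B| = 4, p = 13.
CD lower bound = min(13, 5 + 4 - 1) = min(13, 8) = 8.
Compute A + B mod 13 directly:
a = 0: 0+4=4, 0+6=6, 0+8=8, 0+12=12
a = 2: 2+4=6, 2+6=8, 2+8=10, 2+12=1
a = 3: 3+4=7, 3+6=9, 3+8=11, 3+12=2
a = 8: 8+4=12, 8+6=1, 8+8=3, 8+12=7
a = 11: 11+4=2, 11+6=4, 11+8=6, 11+12=10
A + B = {1, 2, 3, 4, 6, 7, 8, 9, 10, 11, 12}, so |A + B| = 11.
Verify: 11 ≥ 8? Yes ✓.

CD lower bound = 8, actual |A + B| = 11.


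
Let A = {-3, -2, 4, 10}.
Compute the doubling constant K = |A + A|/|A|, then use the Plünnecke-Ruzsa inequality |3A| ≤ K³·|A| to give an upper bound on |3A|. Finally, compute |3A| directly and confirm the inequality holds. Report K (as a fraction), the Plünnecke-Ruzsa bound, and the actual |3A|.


|A| = 4.
Step 1: Compute A + A by enumerating all 16 pairs.
A + A = {-6, -5, -4, 1, 2, 7, 8, 14, 20}, so |A + A| = 9.
Step 2: Doubling constant K = |A + A|/|A| = 9/4 = 9/4 ≈ 2.2500.
Step 3: Plünnecke-Ruzsa gives |3A| ≤ K³·|A| = (2.2500)³ · 4 ≈ 45.5625.
Step 4: Compute 3A = A + A + A directly by enumerating all triples (a,b,c) ∈ A³; |3A| = 16.
Step 5: Check 16 ≤ 45.5625? Yes ✓.

K = 9/4, Plünnecke-Ruzsa bound K³|A| ≈ 45.5625, |3A| = 16, inequality holds.


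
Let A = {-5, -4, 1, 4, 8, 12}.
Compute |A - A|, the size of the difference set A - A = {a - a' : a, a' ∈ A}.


A - A = {a - a' : a, a' ∈ A}; |A| = 6.
Bounds: 2|A|-1 ≤ |A - A| ≤ |A|² - |A| + 1, i.e. 11 ≤ |A - A| ≤ 31.
Note: 0 ∈ A - A always (from a - a). The set is symmetric: if d ∈ A - A then -d ∈ A - A.
Enumerate nonzero differences d = a - a' with a > a' (then include -d):
Positive differences: {1, 3, 4, 5, 6, 7, 8, 9, 11, 12, 13, 16, 17}
Full difference set: {0} ∪ (positive diffs) ∪ (negative diffs).
|A - A| = 1 + 2·13 = 27 (matches direct enumeration: 27).

|A - A| = 27


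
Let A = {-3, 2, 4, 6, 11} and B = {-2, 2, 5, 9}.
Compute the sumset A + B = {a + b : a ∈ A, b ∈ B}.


A + B = {a + b : a ∈ A, b ∈ B}.
Enumerate all |A|·|B| = 5·4 = 20 pairs (a, b) and collect distinct sums.
a = -3: -3+-2=-5, -3+2=-1, -3+5=2, -3+9=6
a = 2: 2+-2=0, 2+2=4, 2+5=7, 2+9=11
a = 4: 4+-2=2, 4+2=6, 4+5=9, 4+9=13
a = 6: 6+-2=4, 6+2=8, 6+5=11, 6+9=15
a = 11: 11+-2=9, 11+2=13, 11+5=16, 11+9=20
Collecting distinct sums: A + B = {-5, -1, 0, 2, 4, 6, 7, 8, 9, 11, 13, 15, 16, 20}
|A + B| = 14

A + B = {-5, -1, 0, 2, 4, 6, 7, 8, 9, 11, 13, 15, 16, 20}


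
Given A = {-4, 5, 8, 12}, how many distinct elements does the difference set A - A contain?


A - A = {a - a' : a, a' ∈ A}; |A| = 4.
Bounds: 2|A|-1 ≤ |A - A| ≤ |A|² - |A| + 1, i.e. 7 ≤ |A - A| ≤ 13.
Note: 0 ∈ A - A always (from a - a). The set is symmetric: if d ∈ A - A then -d ∈ A - A.
Enumerate nonzero differences d = a - a' with a > a' (then include -d):
Positive differences: {3, 4, 7, 9, 12, 16}
Full difference set: {0} ∪ (positive diffs) ∪ (negative diffs).
|A - A| = 1 + 2·6 = 13 (matches direct enumeration: 13).

|A - A| = 13


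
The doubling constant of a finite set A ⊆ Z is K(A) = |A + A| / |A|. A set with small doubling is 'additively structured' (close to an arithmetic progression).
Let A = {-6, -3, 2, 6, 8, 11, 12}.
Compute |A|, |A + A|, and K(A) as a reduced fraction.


|A| = 7.
Compute A + A by enumerating all 49 pairs.
A + A = {-12, -9, -6, -4, -1, 0, 2, 3, 4, 5, 6, 8, 9, 10, 12, 13, 14, 16, 17, 18, 19, 20, 22, 23, 24}, so |A + A| = 25.
K = |A + A| / |A| = 25/7 (already in lowest terms) ≈ 3.5714.
Reference: AP of size 7 gives K = 13/7 ≈ 1.8571; a fully generic set of size 7 gives K ≈ 4.0000.

|A| = 7, |A + A| = 25, K = 25/7.


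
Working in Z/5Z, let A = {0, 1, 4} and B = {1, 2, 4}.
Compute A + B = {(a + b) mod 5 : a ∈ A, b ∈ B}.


Work in Z/5Z: reduce every sum a + b modulo 5.
Enumerate all 9 pairs:
a = 0: 0+1=1, 0+2=2, 0+4=4
a = 1: 1+1=2, 1+2=3, 1+4=0
a = 4: 4+1=0, 4+2=1, 4+4=3
Distinct residues collected: {0, 1, 2, 3, 4}
|A + B| = 5 (out of 5 total residues).

A + B = {0, 1, 2, 3, 4}


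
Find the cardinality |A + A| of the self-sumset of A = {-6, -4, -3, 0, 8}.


A + A = {a + a' : a, a' ∈ A}; |A| = 5.
General bounds: 2|A| - 1 ≤ |A + A| ≤ |A|(|A|+1)/2, i.e. 9 ≤ |A + A| ≤ 15.
Lower bound 2|A|-1 is attained iff A is an arithmetic progression.
Enumerate sums a + a' for a ≤ a' (symmetric, so this suffices):
a = -6: -6+-6=-12, -6+-4=-10, -6+-3=-9, -6+0=-6, -6+8=2
a = -4: -4+-4=-8, -4+-3=-7, -4+0=-4, -4+8=4
a = -3: -3+-3=-6, -3+0=-3, -3+8=5
a = 0: 0+0=0, 0+8=8
a = 8: 8+8=16
Distinct sums: {-12, -10, -9, -8, -7, -6, -4, -3, 0, 2, 4, 5, 8, 16}
|A + A| = 14

|A + A| = 14


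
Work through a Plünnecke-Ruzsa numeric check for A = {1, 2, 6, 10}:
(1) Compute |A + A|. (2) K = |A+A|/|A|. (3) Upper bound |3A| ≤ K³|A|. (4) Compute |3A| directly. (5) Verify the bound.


|A| = 4.
Step 1: Compute A + A by enumerating all 16 pairs.
A + A = {2, 3, 4, 7, 8, 11, 12, 16, 20}, so |A + A| = 9.
Step 2: Doubling constant K = |A + A|/|A| = 9/4 = 9/4 ≈ 2.2500.
Step 3: Plünnecke-Ruzsa gives |3A| ≤ K³·|A| = (2.2500)³ · 4 ≈ 45.5625.
Step 4: Compute 3A = A + A + A directly by enumerating all triples (a,b,c) ∈ A³; |3A| = 16.
Step 5: Check 16 ≤ 45.5625? Yes ✓.

K = 9/4, Plünnecke-Ruzsa bound K³|A| ≈ 45.5625, |3A| = 16, inequality holds.


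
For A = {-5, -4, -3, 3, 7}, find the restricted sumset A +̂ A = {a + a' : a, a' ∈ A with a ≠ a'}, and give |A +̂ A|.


Restricted sumset: A +̂ A = {a + a' : a ∈ A, a' ∈ A, a ≠ a'}.
Equivalently, take A + A and drop any sum 2a that is achievable ONLY as a + a for a ∈ A (i.e. sums representable only with equal summands).
Enumerate pairs (a, a') with a < a' (symmetric, so each unordered pair gives one sum; this covers all a ≠ a'):
  -5 + -4 = -9
  -5 + -3 = -8
  -5 + 3 = -2
  -5 + 7 = 2
  -4 + -3 = -7
  -4 + 3 = -1
  -4 + 7 = 3
  -3 + 3 = 0
  -3 + 7 = 4
  3 + 7 = 10
Collected distinct sums: {-9, -8, -7, -2, -1, 0, 2, 3, 4, 10}
|A +̂ A| = 10
(Reference bound: |A +̂ A| ≥ 2|A| - 3 for |A| ≥ 2, with |A| = 5 giving ≥ 7.)

|A +̂ A| = 10


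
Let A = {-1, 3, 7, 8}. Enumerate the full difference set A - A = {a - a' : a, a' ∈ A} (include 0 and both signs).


A - A = {a - a' : a, a' ∈ A}.
Compute a - a' for each ordered pair (a, a'):
a = -1: -1--1=0, -1-3=-4, -1-7=-8, -1-8=-9
a = 3: 3--1=4, 3-3=0, 3-7=-4, 3-8=-5
a = 7: 7--1=8, 7-3=4, 7-7=0, 7-8=-1
a = 8: 8--1=9, 8-3=5, 8-7=1, 8-8=0
Collecting distinct values (and noting 0 appears from a-a):
A - A = {-9, -8, -5, -4, -1, 0, 1, 4, 5, 8, 9}
|A - A| = 11

A - A = {-9, -8, -5, -4, -1, 0, 1, 4, 5, 8, 9}


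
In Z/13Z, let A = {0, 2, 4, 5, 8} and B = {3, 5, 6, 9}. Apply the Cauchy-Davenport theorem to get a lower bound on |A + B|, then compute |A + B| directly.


Cauchy-Davenport: |A + B| ≥ min(p, |A| + |B| - 1) for A, B nonempty in Z/pZ.
|A| = 5, |B| = 4, p = 13.
CD lower bound = min(13, 5 + 4 - 1) = min(13, 8) = 8.
Compute A + B mod 13 directly:
a = 0: 0+3=3, 0+5=5, 0+6=6, 0+9=9
a = 2: 2+3=5, 2+5=7, 2+6=8, 2+9=11
a = 4: 4+3=7, 4+5=9, 4+6=10, 4+9=0
a = 5: 5+3=8, 5+5=10, 5+6=11, 5+9=1
a = 8: 8+3=11, 8+5=0, 8+6=1, 8+9=4
A + B = {0, 1, 3, 4, 5, 6, 7, 8, 9, 10, 11}, so |A + B| = 11.
Verify: 11 ≥ 8? Yes ✓.

CD lower bound = 8, actual |A + B| = 11.


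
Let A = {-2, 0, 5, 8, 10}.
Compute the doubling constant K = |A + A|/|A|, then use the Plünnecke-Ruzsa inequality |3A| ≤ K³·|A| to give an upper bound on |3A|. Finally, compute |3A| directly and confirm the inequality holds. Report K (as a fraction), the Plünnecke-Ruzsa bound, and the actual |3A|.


|A| = 5.
Step 1: Compute A + A by enumerating all 25 pairs.
A + A = {-4, -2, 0, 3, 5, 6, 8, 10, 13, 15, 16, 18, 20}, so |A + A| = 13.
Step 2: Doubling constant K = |A + A|/|A| = 13/5 = 13/5 ≈ 2.6000.
Step 3: Plünnecke-Ruzsa gives |3A| ≤ K³·|A| = (2.6000)³ · 5 ≈ 87.8800.
Step 4: Compute 3A = A + A + A directly by enumerating all triples (a,b,c) ∈ A³; |3A| = 25.
Step 5: Check 25 ≤ 87.8800? Yes ✓.

K = 13/5, Plünnecke-Ruzsa bound K³|A| ≈ 87.8800, |3A| = 25, inequality holds.


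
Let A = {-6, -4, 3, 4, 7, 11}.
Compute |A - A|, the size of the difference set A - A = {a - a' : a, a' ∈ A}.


A - A = {a - a' : a, a' ∈ A}; |A| = 6.
Bounds: 2|A|-1 ≤ |A - A| ≤ |A|² - |A| + 1, i.e. 11 ≤ |A - A| ≤ 31.
Note: 0 ∈ A - A always (from a - a). The set is symmetric: if d ∈ A - A then -d ∈ A - A.
Enumerate nonzero differences d = a - a' with a > a' (then include -d):
Positive differences: {1, 2, 3, 4, 7, 8, 9, 10, 11, 13, 15, 17}
Full difference set: {0} ∪ (positive diffs) ∪ (negative diffs).
|A - A| = 1 + 2·12 = 25 (matches direct enumeration: 25).

|A - A| = 25


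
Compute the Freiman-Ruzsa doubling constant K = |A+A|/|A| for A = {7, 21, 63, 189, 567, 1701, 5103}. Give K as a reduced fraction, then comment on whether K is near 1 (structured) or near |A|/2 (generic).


|A| = 7.
Compute A + A by enumerating all 49 pairs.
A + A = {14, 28, 42, 70, 84, 126, 196, 210, 252, 378, 574, 588, 630, 756, 1134, 1708, 1722, 1764, 1890, 2268, 3402, 5110, 5124, 5166, 5292, 5670, 6804, 10206}, so |A + A| = 28.
K = |A + A| / |A| = 28/7 = 4/1 ≈ 4.0000.
Reference: AP of size 7 gives K = 13/7 ≈ 1.8571; a fully generic set of size 7 gives K ≈ 4.0000.

|A| = 7, |A + A| = 28, K = 28/7 = 4/1.


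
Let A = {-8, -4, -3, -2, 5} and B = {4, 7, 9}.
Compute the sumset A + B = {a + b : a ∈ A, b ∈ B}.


A + B = {a + b : a ∈ A, b ∈ B}.
Enumerate all |A|·|B| = 5·3 = 15 pairs (a, b) and collect distinct sums.
a = -8: -8+4=-4, -8+7=-1, -8+9=1
a = -4: -4+4=0, -4+7=3, -4+9=5
a = -3: -3+4=1, -3+7=4, -3+9=6
a = -2: -2+4=2, -2+7=5, -2+9=7
a = 5: 5+4=9, 5+7=12, 5+9=14
Collecting distinct sums: A + B = {-4, -1, 0, 1, 2, 3, 4, 5, 6, 7, 9, 12, 14}
|A + B| = 13

A + B = {-4, -1, 0, 1, 2, 3, 4, 5, 6, 7, 9, 12, 14}


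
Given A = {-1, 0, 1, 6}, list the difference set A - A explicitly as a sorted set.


A - A = {a - a' : a, a' ∈ A}.
Compute a - a' for each ordered pair (a, a'):
a = -1: -1--1=0, -1-0=-1, -1-1=-2, -1-6=-7
a = 0: 0--1=1, 0-0=0, 0-1=-1, 0-6=-6
a = 1: 1--1=2, 1-0=1, 1-1=0, 1-6=-5
a = 6: 6--1=7, 6-0=6, 6-1=5, 6-6=0
Collecting distinct values (and noting 0 appears from a-a):
A - A = {-7, -6, -5, -2, -1, 0, 1, 2, 5, 6, 7}
|A - A| = 11

A - A = {-7, -6, -5, -2, -1, 0, 1, 2, 5, 6, 7}


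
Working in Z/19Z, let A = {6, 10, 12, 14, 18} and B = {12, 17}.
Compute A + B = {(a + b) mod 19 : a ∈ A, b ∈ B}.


Work in Z/19Z: reduce every sum a + b modulo 19.
Enumerate all 10 pairs:
a = 6: 6+12=18, 6+17=4
a = 10: 10+12=3, 10+17=8
a = 12: 12+12=5, 12+17=10
a = 14: 14+12=7, 14+17=12
a = 18: 18+12=11, 18+17=16
Distinct residues collected: {3, 4, 5, 7, 8, 10, 11, 12, 16, 18}
|A + B| = 10 (out of 19 total residues).

A + B = {3, 4, 5, 7, 8, 10, 11, 12, 16, 18}


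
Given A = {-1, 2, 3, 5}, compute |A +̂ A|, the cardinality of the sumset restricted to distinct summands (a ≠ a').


Restricted sumset: A +̂ A = {a + a' : a ∈ A, a' ∈ A, a ≠ a'}.
Equivalently, take A + A and drop any sum 2a that is achievable ONLY as a + a for a ∈ A (i.e. sums representable only with equal summands).
Enumerate pairs (a, a') with a < a' (symmetric, so each unordered pair gives one sum; this covers all a ≠ a'):
  -1 + 2 = 1
  -1 + 3 = 2
  -1 + 5 = 4
  2 + 3 = 5
  2 + 5 = 7
  3 + 5 = 8
Collected distinct sums: {1, 2, 4, 5, 7, 8}
|A +̂ A| = 6
(Reference bound: |A +̂ A| ≥ 2|A| - 3 for |A| ≥ 2, with |A| = 4 giving ≥ 5.)

|A +̂ A| = 6


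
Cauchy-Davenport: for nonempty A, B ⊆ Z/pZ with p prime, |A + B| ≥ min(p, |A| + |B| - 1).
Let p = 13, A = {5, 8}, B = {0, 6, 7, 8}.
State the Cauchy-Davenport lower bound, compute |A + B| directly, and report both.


Cauchy-Davenport: |A + B| ≥ min(p, |A| + |B| - 1) for A, B nonempty in Z/pZ.
|A| = 2, |B| = 4, p = 13.
CD lower bound = min(13, 2 + 4 - 1) = min(13, 5) = 5.
Compute A + B mod 13 directly:
a = 5: 5+0=5, 5+6=11, 5+7=12, 5+8=0
a = 8: 8+0=8, 8+6=1, 8+7=2, 8+8=3
A + B = {0, 1, 2, 3, 5, 8, 11, 12}, so |A + B| = 8.
Verify: 8 ≥ 5? Yes ✓.

CD lower bound = 5, actual |A + B| = 8.


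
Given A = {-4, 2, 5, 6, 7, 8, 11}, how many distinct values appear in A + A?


A + A = {a + a' : a, a' ∈ A}; |A| = 7.
General bounds: 2|A| - 1 ≤ |A + A| ≤ |A|(|A|+1)/2, i.e. 13 ≤ |A + A| ≤ 28.
Lower bound 2|A|-1 is attained iff A is an arithmetic progression.
Enumerate sums a + a' for a ≤ a' (symmetric, so this suffices):
a = -4: -4+-4=-8, -4+2=-2, -4+5=1, -4+6=2, -4+7=3, -4+8=4, -4+11=7
a = 2: 2+2=4, 2+5=7, 2+6=8, 2+7=9, 2+8=10, 2+11=13
a = 5: 5+5=10, 5+6=11, 5+7=12, 5+8=13, 5+11=16
a = 6: 6+6=12, 6+7=13, 6+8=14, 6+11=17
a = 7: 7+7=14, 7+8=15, 7+11=18
a = 8: 8+8=16, 8+11=19
a = 11: 11+11=22
Distinct sums: {-8, -2, 1, 2, 3, 4, 7, 8, 9, 10, 11, 12, 13, 14, 15, 16, 17, 18, 19, 22}
|A + A| = 20

|A + A| = 20


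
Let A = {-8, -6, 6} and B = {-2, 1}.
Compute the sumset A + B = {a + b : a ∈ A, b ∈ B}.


A + B = {a + b : a ∈ A, b ∈ B}.
Enumerate all |A|·|B| = 3·2 = 6 pairs (a, b) and collect distinct sums.
a = -8: -8+-2=-10, -8+1=-7
a = -6: -6+-2=-8, -6+1=-5
a = 6: 6+-2=4, 6+1=7
Collecting distinct sums: A + B = {-10, -8, -7, -5, 4, 7}
|A + B| = 6

A + B = {-10, -8, -7, -5, 4, 7}


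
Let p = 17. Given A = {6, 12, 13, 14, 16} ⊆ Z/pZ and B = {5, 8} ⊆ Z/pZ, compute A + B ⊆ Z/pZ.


Work in Z/17Z: reduce every sum a + b modulo 17.
Enumerate all 10 pairs:
a = 6: 6+5=11, 6+8=14
a = 12: 12+5=0, 12+8=3
a = 13: 13+5=1, 13+8=4
a = 14: 14+5=2, 14+8=5
a = 16: 16+5=4, 16+8=7
Distinct residues collected: {0, 1, 2, 3, 4, 5, 7, 11, 14}
|A + B| = 9 (out of 17 total residues).

A + B = {0, 1, 2, 3, 4, 5, 7, 11, 14}


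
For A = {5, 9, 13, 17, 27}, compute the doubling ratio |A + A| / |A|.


|A| = 5.
Compute A + A by enumerating all 25 pairs.
A + A = {10, 14, 18, 22, 26, 30, 32, 34, 36, 40, 44, 54}, so |A + A| = 12.
K = |A + A| / |A| = 12/5 (already in lowest terms) ≈ 2.4000.
Reference: AP of size 5 gives K = 9/5 ≈ 1.8000; a fully generic set of size 5 gives K ≈ 3.0000.

|A| = 5, |A + A| = 12, K = 12/5.


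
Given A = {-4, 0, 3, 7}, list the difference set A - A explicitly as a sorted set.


A - A = {a - a' : a, a' ∈ A}.
Compute a - a' for each ordered pair (a, a'):
a = -4: -4--4=0, -4-0=-4, -4-3=-7, -4-7=-11
a = 0: 0--4=4, 0-0=0, 0-3=-3, 0-7=-7
a = 3: 3--4=7, 3-0=3, 3-3=0, 3-7=-4
a = 7: 7--4=11, 7-0=7, 7-3=4, 7-7=0
Collecting distinct values (and noting 0 appears from a-a):
A - A = {-11, -7, -4, -3, 0, 3, 4, 7, 11}
|A - A| = 9

A - A = {-11, -7, -4, -3, 0, 3, 4, 7, 11}


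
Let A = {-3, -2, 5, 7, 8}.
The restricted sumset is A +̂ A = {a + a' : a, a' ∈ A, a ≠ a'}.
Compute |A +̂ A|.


Restricted sumset: A +̂ A = {a + a' : a ∈ A, a' ∈ A, a ≠ a'}.
Equivalently, take A + A and drop any sum 2a that is achievable ONLY as a + a for a ∈ A (i.e. sums representable only with equal summands).
Enumerate pairs (a, a') with a < a' (symmetric, so each unordered pair gives one sum; this covers all a ≠ a'):
  -3 + -2 = -5
  -3 + 5 = 2
  -3 + 7 = 4
  -3 + 8 = 5
  -2 + 5 = 3
  -2 + 7 = 5
  -2 + 8 = 6
  5 + 7 = 12
  5 + 8 = 13
  7 + 8 = 15
Collected distinct sums: {-5, 2, 3, 4, 5, 6, 12, 13, 15}
|A +̂ A| = 9
(Reference bound: |A +̂ A| ≥ 2|A| - 3 for |A| ≥ 2, with |A| = 5 giving ≥ 7.)

|A +̂ A| = 9


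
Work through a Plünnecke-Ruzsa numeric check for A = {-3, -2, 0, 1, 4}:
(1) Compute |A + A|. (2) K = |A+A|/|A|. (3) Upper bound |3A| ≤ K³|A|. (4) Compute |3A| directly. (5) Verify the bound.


|A| = 5.
Step 1: Compute A + A by enumerating all 25 pairs.
A + A = {-6, -5, -4, -3, -2, -1, 0, 1, 2, 4, 5, 8}, so |A + A| = 12.
Step 2: Doubling constant K = |A + A|/|A| = 12/5 = 12/5 ≈ 2.4000.
Step 3: Plünnecke-Ruzsa gives |3A| ≤ K³·|A| = (2.4000)³ · 5 ≈ 69.1200.
Step 4: Compute 3A = A + A + A directly by enumerating all triples (a,b,c) ∈ A³; |3A| = 19.
Step 5: Check 19 ≤ 69.1200? Yes ✓.

K = 12/5, Plünnecke-Ruzsa bound K³|A| ≈ 69.1200, |3A| = 19, inequality holds.


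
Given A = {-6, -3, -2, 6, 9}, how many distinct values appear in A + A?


A + A = {a + a' : a, a' ∈ A}; |A| = 5.
General bounds: 2|A| - 1 ≤ |A + A| ≤ |A|(|A|+1)/2, i.e. 9 ≤ |A + A| ≤ 15.
Lower bound 2|A|-1 is attained iff A is an arithmetic progression.
Enumerate sums a + a' for a ≤ a' (symmetric, so this suffices):
a = -6: -6+-6=-12, -6+-3=-9, -6+-2=-8, -6+6=0, -6+9=3
a = -3: -3+-3=-6, -3+-2=-5, -3+6=3, -3+9=6
a = -2: -2+-2=-4, -2+6=4, -2+9=7
a = 6: 6+6=12, 6+9=15
a = 9: 9+9=18
Distinct sums: {-12, -9, -8, -6, -5, -4, 0, 3, 4, 6, 7, 12, 15, 18}
|A + A| = 14

|A + A| = 14


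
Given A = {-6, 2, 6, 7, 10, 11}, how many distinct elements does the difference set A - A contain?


A - A = {a - a' : a, a' ∈ A}; |A| = 6.
Bounds: 2|A|-1 ≤ |A - A| ≤ |A|² - |A| + 1, i.e. 11 ≤ |A - A| ≤ 31.
Note: 0 ∈ A - A always (from a - a). The set is symmetric: if d ∈ A - A then -d ∈ A - A.
Enumerate nonzero differences d = a - a' with a > a' (then include -d):
Positive differences: {1, 3, 4, 5, 8, 9, 12, 13, 16, 17}
Full difference set: {0} ∪ (positive diffs) ∪ (negative diffs).
|A - A| = 1 + 2·10 = 21 (matches direct enumeration: 21).

|A - A| = 21


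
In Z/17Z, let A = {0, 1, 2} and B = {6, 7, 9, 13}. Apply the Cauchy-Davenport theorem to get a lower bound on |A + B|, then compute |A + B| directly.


Cauchy-Davenport: |A + B| ≥ min(p, |A| + |B| - 1) for A, B nonempty in Z/pZ.
|A| = 3, |B| = 4, p = 17.
CD lower bound = min(17, 3 + 4 - 1) = min(17, 6) = 6.
Compute A + B mod 17 directly:
a = 0: 0+6=6, 0+7=7, 0+9=9, 0+13=13
a = 1: 1+6=7, 1+7=8, 1+9=10, 1+13=14
a = 2: 2+6=8, 2+7=9, 2+9=11, 2+13=15
A + B = {6, 7, 8, 9, 10, 11, 13, 14, 15}, so |A + B| = 9.
Verify: 9 ≥ 6? Yes ✓.

CD lower bound = 6, actual |A + B| = 9.


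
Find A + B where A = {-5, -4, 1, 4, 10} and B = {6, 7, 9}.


A + B = {a + b : a ∈ A, b ∈ B}.
Enumerate all |A|·|B| = 5·3 = 15 pairs (a, b) and collect distinct sums.
a = -5: -5+6=1, -5+7=2, -5+9=4
a = -4: -4+6=2, -4+7=3, -4+9=5
a = 1: 1+6=7, 1+7=8, 1+9=10
a = 4: 4+6=10, 4+7=11, 4+9=13
a = 10: 10+6=16, 10+7=17, 10+9=19
Collecting distinct sums: A + B = {1, 2, 3, 4, 5, 7, 8, 10, 11, 13, 16, 17, 19}
|A + B| = 13

A + B = {1, 2, 3, 4, 5, 7, 8, 10, 11, 13, 16, 17, 19}


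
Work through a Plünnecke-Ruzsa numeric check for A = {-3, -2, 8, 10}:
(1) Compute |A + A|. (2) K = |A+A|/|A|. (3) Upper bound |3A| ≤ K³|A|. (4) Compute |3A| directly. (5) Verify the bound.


|A| = 4.
Step 1: Compute A + A by enumerating all 16 pairs.
A + A = {-6, -5, -4, 5, 6, 7, 8, 16, 18, 20}, so |A + A| = 10.
Step 2: Doubling constant K = |A + A|/|A| = 10/4 = 10/4 ≈ 2.5000.
Step 3: Plünnecke-Ruzsa gives |3A| ≤ K³·|A| = (2.5000)³ · 4 ≈ 62.5000.
Step 4: Compute 3A = A + A + A directly by enumerating all triples (a,b,c) ∈ A³; |3A| = 19.
Step 5: Check 19 ≤ 62.5000? Yes ✓.

K = 10/4, Plünnecke-Ruzsa bound K³|A| ≈ 62.5000, |3A| = 19, inequality holds.


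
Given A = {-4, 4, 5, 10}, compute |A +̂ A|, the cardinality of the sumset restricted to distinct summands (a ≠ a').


Restricted sumset: A +̂ A = {a + a' : a ∈ A, a' ∈ A, a ≠ a'}.
Equivalently, take A + A and drop any sum 2a that is achievable ONLY as a + a for a ∈ A (i.e. sums representable only with equal summands).
Enumerate pairs (a, a') with a < a' (symmetric, so each unordered pair gives one sum; this covers all a ≠ a'):
  -4 + 4 = 0
  -4 + 5 = 1
  -4 + 10 = 6
  4 + 5 = 9
  4 + 10 = 14
  5 + 10 = 15
Collected distinct sums: {0, 1, 6, 9, 14, 15}
|A +̂ A| = 6
(Reference bound: |A +̂ A| ≥ 2|A| - 3 for |A| ≥ 2, with |A| = 4 giving ≥ 5.)

|A +̂ A| = 6


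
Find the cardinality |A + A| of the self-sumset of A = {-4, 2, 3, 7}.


A + A = {a + a' : a, a' ∈ A}; |A| = 4.
General bounds: 2|A| - 1 ≤ |A + A| ≤ |A|(|A|+1)/2, i.e. 7 ≤ |A + A| ≤ 10.
Lower bound 2|A|-1 is attained iff A is an arithmetic progression.
Enumerate sums a + a' for a ≤ a' (symmetric, so this suffices):
a = -4: -4+-4=-8, -4+2=-2, -4+3=-1, -4+7=3
a = 2: 2+2=4, 2+3=5, 2+7=9
a = 3: 3+3=6, 3+7=10
a = 7: 7+7=14
Distinct sums: {-8, -2, -1, 3, 4, 5, 6, 9, 10, 14}
|A + A| = 10

|A + A| = 10


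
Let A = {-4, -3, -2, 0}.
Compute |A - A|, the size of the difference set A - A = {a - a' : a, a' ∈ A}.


A - A = {a - a' : a, a' ∈ A}; |A| = 4.
Bounds: 2|A|-1 ≤ |A - A| ≤ |A|² - |A| + 1, i.e. 7 ≤ |A - A| ≤ 13.
Note: 0 ∈ A - A always (from a - a). The set is symmetric: if d ∈ A - A then -d ∈ A - A.
Enumerate nonzero differences d = a - a' with a > a' (then include -d):
Positive differences: {1, 2, 3, 4}
Full difference set: {0} ∪ (positive diffs) ∪ (negative diffs).
|A - A| = 1 + 2·4 = 9 (matches direct enumeration: 9).

|A - A| = 9


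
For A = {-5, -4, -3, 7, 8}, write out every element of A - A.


A - A = {a - a' : a, a' ∈ A}.
Compute a - a' for each ordered pair (a, a'):
a = -5: -5--5=0, -5--4=-1, -5--3=-2, -5-7=-12, -5-8=-13
a = -4: -4--5=1, -4--4=0, -4--3=-1, -4-7=-11, -4-8=-12
a = -3: -3--5=2, -3--4=1, -3--3=0, -3-7=-10, -3-8=-11
a = 7: 7--5=12, 7--4=11, 7--3=10, 7-7=0, 7-8=-1
a = 8: 8--5=13, 8--4=12, 8--3=11, 8-7=1, 8-8=0
Collecting distinct values (and noting 0 appears from a-a):
A - A = {-13, -12, -11, -10, -2, -1, 0, 1, 2, 10, 11, 12, 13}
|A - A| = 13

A - A = {-13, -12, -11, -10, -2, -1, 0, 1, 2, 10, 11, 12, 13}


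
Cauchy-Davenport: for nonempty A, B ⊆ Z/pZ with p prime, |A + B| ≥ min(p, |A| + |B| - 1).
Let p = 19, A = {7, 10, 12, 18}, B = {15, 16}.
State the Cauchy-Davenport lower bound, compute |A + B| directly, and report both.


Cauchy-Davenport: |A + B| ≥ min(p, |A| + |B| - 1) for A, B nonempty in Z/pZ.
|A| = 4, |B| = 2, p = 19.
CD lower bound = min(19, 4 + 2 - 1) = min(19, 5) = 5.
Compute A + B mod 19 directly:
a = 7: 7+15=3, 7+16=4
a = 10: 10+15=6, 10+16=7
a = 12: 12+15=8, 12+16=9
a = 18: 18+15=14, 18+16=15
A + B = {3, 4, 6, 7, 8, 9, 14, 15}, so |A + B| = 8.
Verify: 8 ≥ 5? Yes ✓.

CD lower bound = 5, actual |A + B| = 8.


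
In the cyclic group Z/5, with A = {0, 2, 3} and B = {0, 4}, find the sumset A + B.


Work in Z/5Z: reduce every sum a + b modulo 5.
Enumerate all 6 pairs:
a = 0: 0+0=0, 0+4=4
a = 2: 2+0=2, 2+4=1
a = 3: 3+0=3, 3+4=2
Distinct residues collected: {0, 1, 2, 3, 4}
|A + B| = 5 (out of 5 total residues).

A + B = {0, 1, 2, 3, 4}


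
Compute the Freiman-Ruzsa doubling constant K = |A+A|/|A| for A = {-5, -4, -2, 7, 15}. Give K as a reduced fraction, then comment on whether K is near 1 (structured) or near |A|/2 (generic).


|A| = 5.
Compute A + A by enumerating all 25 pairs.
A + A = {-10, -9, -8, -7, -6, -4, 2, 3, 5, 10, 11, 13, 14, 22, 30}, so |A + A| = 15.
K = |A + A| / |A| = 15/5 = 3/1 ≈ 3.0000.
Reference: AP of size 5 gives K = 9/5 ≈ 1.8000; a fully generic set of size 5 gives K ≈ 3.0000.

|A| = 5, |A + A| = 15, K = 15/5 = 3/1.


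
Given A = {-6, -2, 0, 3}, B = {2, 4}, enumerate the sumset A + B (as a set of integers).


A + B = {a + b : a ∈ A, b ∈ B}.
Enumerate all |A|·|B| = 4·2 = 8 pairs (a, b) and collect distinct sums.
a = -6: -6+2=-4, -6+4=-2
a = -2: -2+2=0, -2+4=2
a = 0: 0+2=2, 0+4=4
a = 3: 3+2=5, 3+4=7
Collecting distinct sums: A + B = {-4, -2, 0, 2, 4, 5, 7}
|A + B| = 7

A + B = {-4, -2, 0, 2, 4, 5, 7}


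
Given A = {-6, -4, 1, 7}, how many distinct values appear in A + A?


A + A = {a + a' : a, a' ∈ A}; |A| = 4.
General bounds: 2|A| - 1 ≤ |A + A| ≤ |A|(|A|+1)/2, i.e. 7 ≤ |A + A| ≤ 10.
Lower bound 2|A|-1 is attained iff A is an arithmetic progression.
Enumerate sums a + a' for a ≤ a' (symmetric, so this suffices):
a = -6: -6+-6=-12, -6+-4=-10, -6+1=-5, -6+7=1
a = -4: -4+-4=-8, -4+1=-3, -4+7=3
a = 1: 1+1=2, 1+7=8
a = 7: 7+7=14
Distinct sums: {-12, -10, -8, -5, -3, 1, 2, 3, 8, 14}
|A + A| = 10

|A + A| = 10


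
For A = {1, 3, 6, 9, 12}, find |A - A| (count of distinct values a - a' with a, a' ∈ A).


A - A = {a - a' : a, a' ∈ A}; |A| = 5.
Bounds: 2|A|-1 ≤ |A - A| ≤ |A|² - |A| + 1, i.e. 9 ≤ |A - A| ≤ 21.
Note: 0 ∈ A - A always (from a - a). The set is symmetric: if d ∈ A - A then -d ∈ A - A.
Enumerate nonzero differences d = a - a' with a > a' (then include -d):
Positive differences: {2, 3, 5, 6, 8, 9, 11}
Full difference set: {0} ∪ (positive diffs) ∪ (negative diffs).
|A - A| = 1 + 2·7 = 15 (matches direct enumeration: 15).

|A - A| = 15


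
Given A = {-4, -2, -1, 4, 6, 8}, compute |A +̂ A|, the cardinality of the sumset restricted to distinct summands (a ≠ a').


Restricted sumset: A +̂ A = {a + a' : a ∈ A, a' ∈ A, a ≠ a'}.
Equivalently, take A + A and drop any sum 2a that is achievable ONLY as a + a for a ∈ A (i.e. sums representable only with equal summands).
Enumerate pairs (a, a') with a < a' (symmetric, so each unordered pair gives one sum; this covers all a ≠ a'):
  -4 + -2 = -6
  -4 + -1 = -5
  -4 + 4 = 0
  -4 + 6 = 2
  -4 + 8 = 4
  -2 + -1 = -3
  -2 + 4 = 2
  -2 + 6 = 4
  -2 + 8 = 6
  -1 + 4 = 3
  -1 + 6 = 5
  -1 + 8 = 7
  4 + 6 = 10
  4 + 8 = 12
  6 + 8 = 14
Collected distinct sums: {-6, -5, -3, 0, 2, 3, 4, 5, 6, 7, 10, 12, 14}
|A +̂ A| = 13
(Reference bound: |A +̂ A| ≥ 2|A| - 3 for |A| ≥ 2, with |A| = 6 giving ≥ 9.)

|A +̂ A| = 13


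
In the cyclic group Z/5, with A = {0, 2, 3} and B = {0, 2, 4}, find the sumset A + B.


Work in Z/5Z: reduce every sum a + b modulo 5.
Enumerate all 9 pairs:
a = 0: 0+0=0, 0+2=2, 0+4=4
a = 2: 2+0=2, 2+2=4, 2+4=1
a = 3: 3+0=3, 3+2=0, 3+4=2
Distinct residues collected: {0, 1, 2, 3, 4}
|A + B| = 5 (out of 5 total residues).

A + B = {0, 1, 2, 3, 4}


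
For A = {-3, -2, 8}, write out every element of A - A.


A - A = {a - a' : a, a' ∈ A}.
Compute a - a' for each ordered pair (a, a'):
a = -3: -3--3=0, -3--2=-1, -3-8=-11
a = -2: -2--3=1, -2--2=0, -2-8=-10
a = 8: 8--3=11, 8--2=10, 8-8=0
Collecting distinct values (and noting 0 appears from a-a):
A - A = {-11, -10, -1, 0, 1, 10, 11}
|A - A| = 7

A - A = {-11, -10, -1, 0, 1, 10, 11}
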